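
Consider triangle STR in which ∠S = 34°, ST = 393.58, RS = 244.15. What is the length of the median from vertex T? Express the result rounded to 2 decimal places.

By the law of cosines, TR² = RS² + ST² − 2·RS·ST·cos S = 55186, so TR ≈ 234.92.
Median from T: ½√(2·ST² + 2·TR² − RS²) ≈ 300.24.

300.24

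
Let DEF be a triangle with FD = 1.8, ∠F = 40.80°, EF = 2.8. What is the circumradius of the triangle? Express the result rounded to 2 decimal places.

R ≈ 1.42

By the law of cosines, DE² = EF² + FD² − 2·EF·FD·cos F = 3.4495, so DE ≈ 1.8573.
Area = ½·EF·FD·sin F ≈ 1.6466.
Circumradius = DE/(2 sin F) ≈ 1.4212.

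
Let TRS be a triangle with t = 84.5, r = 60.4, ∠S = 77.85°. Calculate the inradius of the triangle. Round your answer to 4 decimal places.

By the law of cosines, s² = t² + r² − 2·t·r·cos S = 8640, so s ≈ 92.952.
Area = ½·t·r·sin S ≈ 2494.7.
Semiperimeter p = (84.5+60.4+92.952)/2 = 118.93.
Inradius = area/p = 2494.7/118.93 ≈ 20.977.

20.9773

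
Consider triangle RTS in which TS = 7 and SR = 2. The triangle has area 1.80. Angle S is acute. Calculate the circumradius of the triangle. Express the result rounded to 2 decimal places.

From area = ½·TS·SR·sin S, we get sin S = 2·area/(TS·SR) ≈ 0.25714.
Taking the acute solution, ∠S ≈ 14.90°.
Law of cosines then gives RT ≈ 5.0933.
Circumradius = RT/(2 sin S) ≈ 9.9036.

9.90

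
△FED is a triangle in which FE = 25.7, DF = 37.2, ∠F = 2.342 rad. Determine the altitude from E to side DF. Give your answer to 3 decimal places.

h_E ≈ 18.429

By the law of cosines, ED² = DF² + FE² − 2·DF·FE·cos F = 3377, so ED ≈ 58.112.
Area = ½·DF·FE·sin F ≈ 342.77.
The altitude from E has length 2·area/DF ≈ 18.429.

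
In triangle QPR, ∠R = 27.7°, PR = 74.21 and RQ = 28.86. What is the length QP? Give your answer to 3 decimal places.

50.473

By the law of cosines, QP² = PR² + RQ² − 2·PR·RQ·cos R = 2547.5, so QP ≈ 50.473.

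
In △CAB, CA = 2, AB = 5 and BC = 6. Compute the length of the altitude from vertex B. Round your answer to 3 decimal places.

4.684

Semiperimeter s = (5 + 6 + 2)/2 = 6.5.
Heron's formula: area = √(6.5·1.5·0.5·4.5) ≈ 4.6837.
The altitude from B has length 2·area/CA ≈ 4.6837.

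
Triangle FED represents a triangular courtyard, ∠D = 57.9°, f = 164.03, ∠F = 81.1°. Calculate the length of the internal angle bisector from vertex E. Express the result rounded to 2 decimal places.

t_E ≈ 141.85

The third angle is ∠E = 180° − ∠D − ∠F = 41.00°.
Law of sines: e = f·sin E/sin F ≈ 108.92.
Law of sines: d = f·sin D/sin F ≈ 140.65.
The bisector from E has length 2·d·f·cos(∠E/2)/(d+f) ≈ 141.85.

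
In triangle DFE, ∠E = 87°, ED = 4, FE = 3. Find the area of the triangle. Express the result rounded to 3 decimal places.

5.992

Area = ½·FE·ED·sin E ≈ 5.9918.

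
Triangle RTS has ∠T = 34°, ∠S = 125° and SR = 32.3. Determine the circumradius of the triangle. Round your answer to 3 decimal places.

28.881

The third angle is ∠R = 180° − ∠T − ∠S = 21.00°.
Law of sines: TS = SR·sin R/sin T ≈ 20.7.
Law of sines: RT = SR·sin S/sin T ≈ 47.316.
Circumradius = SR/(2 sin T) ≈ 28.881.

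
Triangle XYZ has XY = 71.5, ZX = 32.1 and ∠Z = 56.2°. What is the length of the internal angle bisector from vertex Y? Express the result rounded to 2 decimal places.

75.92

Law of sines: sin Y = ZX·sin Z/XY ≈ 0.37307.
Since XY ≥ ZX, only the acute value applies: ∠Y ≈ 21.91°.
Then ∠X = 180° − ∠Z − ∠Y ≈ 101.89°.
Law of sines gives YZ = XY·sin X/sin Z ≈ 84.195.
The bisector from Y has length 2·XY·YZ·cos(∠Y/2)/(XY+YZ) ≈ 75.921.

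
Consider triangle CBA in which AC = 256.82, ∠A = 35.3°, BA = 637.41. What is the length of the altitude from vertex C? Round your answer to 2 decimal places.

By the law of cosines, CB² = BA² + AC² − 2·BA·AC·cos A = 2.0505e+05, so CB ≈ 452.82.
Area = ½·BA·AC·sin A ≈ 47298.
The altitude from C has length 2·area/BA ≈ 148.41.

148.41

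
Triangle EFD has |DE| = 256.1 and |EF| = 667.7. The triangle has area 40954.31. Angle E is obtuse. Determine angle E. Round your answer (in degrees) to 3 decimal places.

From area = ½·|DE|·|EF|·sin E, we get sin E = 2·area/(|DE|·|EF|) ≈ 0.47900.
Taking the obtuse solution, ∠E ≈ 151.38°.

∠E ≈ 151.380°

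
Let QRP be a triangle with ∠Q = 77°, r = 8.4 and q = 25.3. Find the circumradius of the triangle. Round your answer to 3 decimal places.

12.983

Law of sines: sin R = r·sin Q/q ≈ 0.32351.
Since q ≥ r, only the acute value applies: ∠R ≈ 18.88°.
Then ∠P = 180° − ∠Q − ∠R ≈ 84.12°.
Law of sines gives p = q·sin P/sin Q ≈ 25.829.
Circumradius = q/(2 sin Q) ≈ 12.983.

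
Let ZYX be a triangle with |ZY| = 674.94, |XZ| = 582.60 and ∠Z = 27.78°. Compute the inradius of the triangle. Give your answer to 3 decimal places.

r ≈ 116.551

By the law of cosines, |YX|² = |XZ|² + |ZY|² − 2·|XZ|·|ZY|·cos Z = 99169, so |YX| ≈ 314.91.
Area = ½·|XZ|·|ZY|·sin Z ≈ 91636.
Semiperimeter s = (314.91+582.6+674.94)/2 = 786.23.
Inradius = area/s = 91636/786.23 ≈ 116.55.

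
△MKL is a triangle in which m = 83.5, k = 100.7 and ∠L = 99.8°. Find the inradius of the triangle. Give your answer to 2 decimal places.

By the law of cosines, l² = m² + k² − 2·m·k·cos L = 19975, so l ≈ 141.33.
Area = ½·m·k·sin L ≈ 4142.9.
Semiperimeter s = (83.5+100.7+141.33)/2 = 162.77.
Inradius = area/s = 4142.9/162.77 ≈ 25.453.

r ≈ 25.45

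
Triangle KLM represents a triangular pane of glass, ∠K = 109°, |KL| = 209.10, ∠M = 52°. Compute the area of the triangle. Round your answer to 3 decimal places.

8540.001

The third angle is ∠L = 180° − ∠M − ∠K = 19.00°.
Law of sines: |LM| = |KL|·sin K/sin M ≈ 250.89.
Law of sines: |MK| = |KL|·sin L/sin M ≈ 86.39.
Area = ½·|KL|·|LM|·sin L ≈ 8540.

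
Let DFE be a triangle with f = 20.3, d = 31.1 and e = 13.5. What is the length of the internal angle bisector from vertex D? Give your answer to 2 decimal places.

t_D ≈ 6.48

By the law of cosines, cos D = (f² + e² − d²) / (2·f·e) ≈ -0.68030, so ∠D ≈ 132.87°.
The bisector from D has length 2·f·e·cos(∠D/2)/(f+e) ≈ 6.4834.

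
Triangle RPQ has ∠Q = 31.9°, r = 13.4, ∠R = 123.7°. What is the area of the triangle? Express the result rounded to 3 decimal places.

23.558

The third angle is ∠P = 180° − ∠Q − ∠R = 24.40°.
Law of sines: p = r·sin P/sin R ≈ 6.6537.
Law of sines: q = r·sin Q/sin R ≈ 8.5114.
Area = ½·r·p·sin Q ≈ 23.558.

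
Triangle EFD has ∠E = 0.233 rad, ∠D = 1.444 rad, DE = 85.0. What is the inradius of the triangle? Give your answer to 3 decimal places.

The third angle is ∠F = π − ∠D − ∠E = 1.465 rad.
Law of sines: FD = DE·sin E/sin F ≈ 19.737.
Law of sines: EF = DE·sin D/sin F ≈ 84.795.
Area = ½·DE·FD·sin D ≈ 832.11.
Semiperimeter s = (19.737+85+84.795)/2 = 94.766.
Inradius = area/s = 832.11/94.766 ≈ 8.7806.

8.781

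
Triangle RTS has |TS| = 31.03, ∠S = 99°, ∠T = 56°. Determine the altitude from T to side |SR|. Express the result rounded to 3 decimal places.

The third angle is ∠R = 180° − ∠T − ∠S = 25.00°.
Law of sines: |SR| = |TS|·sin T/sin R ≈ 60.871.
Law of sines: |RT| = |TS|·sin S/sin R ≈ 72.519.
Area = ½·|TS|·|SR|·sin S ≈ 932.78.
The altitude from T has length 2·area/|SR| ≈ 30.648.

h_T ≈ 30.648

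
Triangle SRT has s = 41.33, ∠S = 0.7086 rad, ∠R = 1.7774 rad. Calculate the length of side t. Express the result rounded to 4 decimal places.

38.7171

The third angle is ∠T = π − ∠S − ∠R = 0.6556 rad.
Law of sines: t = s·sin T/sin S ≈ 38.717.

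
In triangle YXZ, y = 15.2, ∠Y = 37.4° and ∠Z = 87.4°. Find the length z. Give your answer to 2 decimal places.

25.00

The third angle is ∠X = 180° − ∠Z − ∠Y = 55.20°.
Law of sines: z = y·sin Z/sin Y ≈ 25.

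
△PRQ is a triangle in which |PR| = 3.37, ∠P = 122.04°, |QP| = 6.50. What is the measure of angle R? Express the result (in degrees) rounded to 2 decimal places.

38.94

By the law of cosines, |RQ|² = |QP|² + |PR|² − 2·|QP|·|PR|·cos P = 76.849, so |RQ| ≈ 8.7663.
Law of cosines again: cos R = (|PR|² + |RQ|² − |QP|²)/(2·|PR|·|RQ|) ≈ 0.77779, so ∠R ≈ 38.94°.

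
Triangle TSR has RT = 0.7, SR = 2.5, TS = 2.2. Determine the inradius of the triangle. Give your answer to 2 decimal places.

0.27

Semiperimeter s = (2.5 + 0.7 + 2.2)/2 = 2.7.
Heron's formula: area = √(2.7·0.2·2·0.5) ≈ 0.73485.
Inradius = area/s = 0.73485/2.7 ≈ 0.27217.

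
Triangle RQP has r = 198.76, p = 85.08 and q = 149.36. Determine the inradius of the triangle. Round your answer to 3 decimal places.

Semiperimeter s = (198.76 + 149.36 + 85.08)/2 = 216.6.
Heron's formula: area = √(216.6·17.84·67.24·131.52) ≈ 5845.7.
Inradius = area/s = 5845.7/216.6 ≈ 26.988.

26.988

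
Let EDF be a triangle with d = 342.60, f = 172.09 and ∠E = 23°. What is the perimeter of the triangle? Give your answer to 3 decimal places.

710.770

By the law of cosines, e² = d² + f² − 2·d·f·cos E = 38447, so e ≈ 196.08.
Semiperimeter s = (196.08+342.6+172.09)/2 = 355.39.
Perimeter = 196.08 + 342.6 + 172.09 = 710.77.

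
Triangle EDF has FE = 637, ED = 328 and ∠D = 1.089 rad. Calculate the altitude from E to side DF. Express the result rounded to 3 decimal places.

h_E ≈ 290.662

Law of sines: sin F = ED·sin D/FE ≈ 0.45630.
Since FE ≥ ED, only the acute value applies: ∠F ≈ 0.474 rad.
Then ∠E = π − ∠D − ∠F ≈ 1.579 rad.
Law of sines gives DF = FE·sin E/sin D ≈ 718.81.
Area = ½·FE·ED·sin E ≈ 1.0446e+05.
The altitude from E has length 2·area/DF ≈ 290.66.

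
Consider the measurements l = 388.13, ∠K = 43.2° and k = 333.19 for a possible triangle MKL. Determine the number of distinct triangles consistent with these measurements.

l·sin K = 388.13·sin(43.2°) ≈ 265.7.
Since l sin K < k < l (265.7 < 333.19 < 388.13), two triangles exist.

2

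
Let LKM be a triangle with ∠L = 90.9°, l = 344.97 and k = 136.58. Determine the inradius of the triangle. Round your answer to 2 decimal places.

r ≈ 53.97

Law of sines: sin K = k·sin L/l ≈ 0.39587.
Since l ≥ k, only the acute value applies: ∠K ≈ 23.32°.
Then ∠M = 180° − ∠L − ∠K ≈ 65.78°.
Law of sines gives m = l·sin M/sin L ≈ 314.64.
Area = ½·l·k·sin M ≈ 21484.
Semiperimeter s = (344.97+136.58+314.64)/2 = 398.1.
Inradius = area/s = 21484/398.1 ≈ 53.968.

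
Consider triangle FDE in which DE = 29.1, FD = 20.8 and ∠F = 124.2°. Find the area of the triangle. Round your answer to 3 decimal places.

Law of sines: sin E = FD·sin F/DE ≈ 0.59118.
Since DE ≥ FD, only the acute value applies: ∠E ≈ 36.24°.
Then ∠D = 180° − ∠F − ∠E ≈ 19.56°.
Law of sines gives EF = DE·sin D/sin F ≈ 11.779.
Area = ½·DE·FD·sin D ≈ 101.32.

101.319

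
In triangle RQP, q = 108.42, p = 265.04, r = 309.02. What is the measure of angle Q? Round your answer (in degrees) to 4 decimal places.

19.9406

By the law of cosines, cos Q = (p² + r² − q²) / (2·p·r) ≈ 0.94005, so ∠Q ≈ 19.94°.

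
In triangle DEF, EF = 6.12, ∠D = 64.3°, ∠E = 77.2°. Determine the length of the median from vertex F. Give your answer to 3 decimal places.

m_F ≈ 6.016

The third angle is ∠F = 180° − ∠D − ∠E = 38.50°.
Law of sines: FD = EF·sin E/sin D ≈ 6.6231.
Law of sines: DE = EF·sin F/sin D ≈ 4.228.
Median from F: ½√(2·EF² + 2·FD² − DE²) ≈ 6.0159.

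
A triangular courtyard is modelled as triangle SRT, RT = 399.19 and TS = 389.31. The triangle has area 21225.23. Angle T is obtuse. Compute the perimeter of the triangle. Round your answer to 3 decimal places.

From area = ½·RT·TS·sin T, we get sin T = 2·area/(RT·TS) ≈ 0.27315.
Taking the obtuse solution, ∠T ≈ 164.15°.
Law of cosines then gives SR ≈ 780.97.
Perimeter = 399.19 + 389.31 + 780.97 = 1569.5.

1569.469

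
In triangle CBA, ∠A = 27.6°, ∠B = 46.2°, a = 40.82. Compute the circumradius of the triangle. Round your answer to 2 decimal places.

The third angle is ∠C = 180° − ∠B − ∠A = 106.20°.
Law of sines: c = a·sin C/sin A ≈ 84.609.
Law of sines: b = a·sin B/sin A ≈ 63.593.
Circumradius = a/(2 sin A) ≈ 44.054.

R ≈ 44.05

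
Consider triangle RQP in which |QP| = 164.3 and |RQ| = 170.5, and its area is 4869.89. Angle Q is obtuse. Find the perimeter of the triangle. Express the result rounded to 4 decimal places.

perimeter ≈ 664.3385

From area = ½·|RQ|·|QP|·sin Q, we get sin Q = 2·area/(|RQ|·|QP|) ≈ 0.34769.
Taking the obtuse solution, ∠Q ≈ 159.65°.
Law of cosines then gives |PR| ≈ 329.54.
Perimeter = 164.3 + 329.54 + 170.5 = 664.34.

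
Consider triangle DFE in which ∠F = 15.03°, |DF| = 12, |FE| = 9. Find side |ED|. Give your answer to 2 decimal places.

By the law of cosines, |ED|² = |DF|² + |FE|² − 2·|DF|·|FE|·cos F = 16.389, so |ED| ≈ 4.0484.

4.05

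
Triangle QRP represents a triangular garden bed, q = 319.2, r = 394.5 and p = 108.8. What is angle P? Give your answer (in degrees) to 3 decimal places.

By the law of cosines, cos P = (q² + r² − p²) / (2·q·r) ≈ 0.97551, so ∠P ≈ 12.71°.

∠P ≈ 12.706°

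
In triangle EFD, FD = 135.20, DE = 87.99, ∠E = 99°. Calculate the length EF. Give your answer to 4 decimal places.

Law of sines: sin F = DE·sin E/FD ≈ 0.64280.
Since FD ≥ DE, only the acute value applies: ∠F ≈ 40.00°.
Then ∠D = 180° − ∠E − ∠F ≈ 41.00°.
Law of sines gives EF = FD·sin D/sin E ≈ 89.803.

89.8030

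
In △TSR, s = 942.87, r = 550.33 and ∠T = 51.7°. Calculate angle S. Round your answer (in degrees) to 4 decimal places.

By the law of cosines, t² = s² + r² − 2·s·r·cos T = 5.4867e+05, so t ≈ 740.72.
Law of cosines again: cos S = (r² + t² − s²)/(2·r·t) ≈ -0.04596, so ∠S ≈ 92.63°.

∠S ≈ 92.6340°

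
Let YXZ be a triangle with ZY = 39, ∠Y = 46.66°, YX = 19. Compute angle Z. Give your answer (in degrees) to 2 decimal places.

∠Z ≈ 28.03°

By the law of cosines, XZ² = ZY² + YX² − 2·ZY·YX·cos Y = 864.86, so XZ ≈ 29.409.
Law of cosines again: cos Z = (XZ² + ZY² − YX²)/(2·XZ·ZY) ≈ 0.88273, so ∠Z ≈ 28.03°.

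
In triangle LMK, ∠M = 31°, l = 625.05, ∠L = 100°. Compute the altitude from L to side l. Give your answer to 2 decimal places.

h_L ≈ 246.71

The third angle is ∠K = 180° − ∠L − ∠M = 49.00°.
Law of sines: m = l·sin M/sin L ≈ 326.89.
Law of sines: k = l·sin K/sin L ≈ 479.01.
Area = ½·l·m·sin K ≈ 77102.
The altitude from L has length 2·area/l ≈ 246.71.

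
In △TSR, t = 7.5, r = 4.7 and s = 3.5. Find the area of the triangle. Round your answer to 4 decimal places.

area ≈ 6.1358

Semiperimeter p = (7.5 + 3.5 + 4.7)/2 = 7.85.
Heron's formula: area = √(7.85·0.35·4.35·3.15) ≈ 6.1358.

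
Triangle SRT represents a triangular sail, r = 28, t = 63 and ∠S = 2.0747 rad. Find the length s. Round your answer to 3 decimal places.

By the law of cosines, s² = r² + t² − 2·r·t·cos S = 6456.5, so s ≈ 80.352.

80.352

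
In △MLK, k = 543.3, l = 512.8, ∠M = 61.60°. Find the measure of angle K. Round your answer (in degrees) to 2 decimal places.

By the law of cosines, m² = l² + k² − 2·l·k·cos M = 2.9312e+05, so m ≈ 541.4.
Law of cosines again: cos K = (m² + l² − k²)/(2·m·l) ≈ 0.46988, so ∠K ≈ 61.97°.

61.97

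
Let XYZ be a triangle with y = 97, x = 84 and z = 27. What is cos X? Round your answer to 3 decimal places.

cos X ≈ 0.588

By the law of cosines, cos X = (y² + z² − x²) / (2·y·z) ≈ 0.58839, so ∠X ≈ 53.96°.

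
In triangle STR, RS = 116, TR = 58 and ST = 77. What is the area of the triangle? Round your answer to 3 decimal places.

1975.634

Semiperimeter s = (58 + 116 + 77)/2 = 125.5.
Heron's formula: area = √(125.5·67.5·9.5·48.5) ≈ 1975.6.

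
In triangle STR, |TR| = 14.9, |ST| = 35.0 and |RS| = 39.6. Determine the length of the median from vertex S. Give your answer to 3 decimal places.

36.621

Median from S: ½√(2·|RS|² + 2·|ST|² − |TR|²) ≈ 36.621.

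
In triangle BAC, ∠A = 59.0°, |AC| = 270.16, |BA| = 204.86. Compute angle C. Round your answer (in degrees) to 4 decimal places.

∠C ≈ 46.8433°

By the law of cosines, |CB|² = |BA|² + |AC|² − 2·|BA|·|AC|·cos A = 57945, so |CB| ≈ 240.72.
Law of cosines again: cos C = (|AC|² + |CB|² − |BA|²)/(2·|AC|·|CB|) ≈ 0.68400, so ∠C ≈ 46.84°.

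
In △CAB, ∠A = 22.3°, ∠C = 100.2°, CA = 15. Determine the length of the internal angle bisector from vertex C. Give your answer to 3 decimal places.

t_C ≈ 5.971

The third angle is ∠B = 180° − ∠C − ∠A = 57.50°.
Law of sines: AB = CA·sin C/sin B ≈ 17.504.
Law of sines: BC = CA·sin A/sin B ≈ 6.7488.
The bisector from C has length 2·BC·CA·cos(∠C/2)/(BC+CA) ≈ 5.9714.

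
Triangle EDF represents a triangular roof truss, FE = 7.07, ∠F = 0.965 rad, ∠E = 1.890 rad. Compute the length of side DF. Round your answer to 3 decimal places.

23.747

The third angle is ∠D = π − ∠F − ∠E = 0.287 rad.
Law of sines: DF = FE·sin E/sin D ≈ 23.747.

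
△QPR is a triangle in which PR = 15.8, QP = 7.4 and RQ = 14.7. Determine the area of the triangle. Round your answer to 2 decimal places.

54.13

Semiperimeter s = (15.8 + 14.7 + 7.4)/2 = 18.95.
Heron's formula: area = √(18.95·3.15·4.25·11.55) ≈ 54.131.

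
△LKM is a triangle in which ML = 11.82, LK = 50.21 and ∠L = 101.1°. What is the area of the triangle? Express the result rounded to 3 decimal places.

Area = ½·ML·LK·sin L ≈ 291.19.

291.190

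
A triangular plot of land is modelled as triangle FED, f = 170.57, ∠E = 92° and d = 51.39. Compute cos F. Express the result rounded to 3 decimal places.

By the law of cosines, e² = d² + f² − 2·d·f·cos E = 32347, so e ≈ 179.85.
Law of cosines again: cos F = (e² + d² − f²)/(2·e·d) ≈ 0.31883, so ∠F ≈ 71.41°.

0.319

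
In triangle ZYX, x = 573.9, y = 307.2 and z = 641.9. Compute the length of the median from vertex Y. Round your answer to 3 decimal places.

Median from Y: ½√(2·x² + 2·z² − y²) ≈ 589.16.

m_Y ≈ 589.157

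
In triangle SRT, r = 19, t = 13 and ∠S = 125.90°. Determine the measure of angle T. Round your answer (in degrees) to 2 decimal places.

By the law of cosines, s² = r² + t² − 2·r·t·cos S = 819.67, so s ≈ 28.63.
Law of cosines again: cos T = (s² + r² − t²)/(2·s·r) ≈ 0.92990, so ∠T ≈ 21.58°.

∠T ≈ 21.58°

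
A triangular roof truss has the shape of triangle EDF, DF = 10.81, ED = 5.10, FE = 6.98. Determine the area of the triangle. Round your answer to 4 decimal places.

Semiperimeter s = (10.81 + 6.98 + 5.1)/2 = 11.445.
Heron's formula: area = √(11.445·0.635·4.465·6.345) ≈ 14.349.

area ≈ 14.3490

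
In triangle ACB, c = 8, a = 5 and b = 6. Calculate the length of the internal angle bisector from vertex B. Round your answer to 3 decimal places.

t_B ≈ 5.611

By the law of cosines, cos B = (a² + c² − b²) / (2·a·c) ≈ 0.66250, so ∠B ≈ 48.51°.
The bisector from B has length 2·a·c·cos(∠B/2)/(a+c) ≈ 5.6106.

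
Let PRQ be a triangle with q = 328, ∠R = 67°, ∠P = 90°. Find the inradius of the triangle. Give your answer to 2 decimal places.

130.63

The third angle is ∠Q = 180° − ∠P − ∠R = 23.00°.
Law of sines: p = q·sin P/sin Q ≈ 839.45.
Law of sines: r = q·sin R/sin Q ≈ 772.72.
Area = ½·q·p·sin R ≈ 1.2673e+05.
Semiperimeter s = (839.45+772.72+328)/2 = 970.09.
Inradius = area/s = 1.2673e+05/970.09 ≈ 130.63.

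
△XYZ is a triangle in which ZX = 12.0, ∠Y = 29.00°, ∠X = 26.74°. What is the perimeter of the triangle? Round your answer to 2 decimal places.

43.59

The third angle is ∠Z = 180° − ∠X − ∠Y = 124.26°.
Law of sines: YZ = ZX·sin X/sin Y ≈ 11.137.
Law of sines: XY = ZX·sin Z/sin Y ≈ 20.457.
Semiperimeter s = (11.137+12+20.457)/2 = 21.797.
Perimeter = 11.137 + 12 + 20.457 = 43.594.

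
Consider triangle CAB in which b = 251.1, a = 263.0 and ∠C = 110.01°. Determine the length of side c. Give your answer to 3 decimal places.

421.207

By the law of cosines, c² = a² + b² − 2·a·b·cos C = 1.7742e+05, so c ≈ 421.21.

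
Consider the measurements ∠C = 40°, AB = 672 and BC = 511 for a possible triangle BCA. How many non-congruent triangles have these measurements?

BC·sin C = 511·sin(40°) ≈ 328.5.
Since AB ≥ BC, exactly one triangle exists.

1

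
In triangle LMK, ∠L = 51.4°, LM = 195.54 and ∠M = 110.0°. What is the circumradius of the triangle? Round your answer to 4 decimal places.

R ≈ 306.5281

The third angle is ∠K = 180° − ∠L − ∠M = 18.60°.
Law of sines: MK = LM·sin L/sin K ≈ 479.12.
Law of sines: KL = LM·sin M/sin K ≈ 576.08.
Circumradius = LM/(2 sin K) ≈ 306.53.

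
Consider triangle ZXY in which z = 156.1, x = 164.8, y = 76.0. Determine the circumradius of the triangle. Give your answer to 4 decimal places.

By the law of cosines, cos Z = (x² + y² − z²) / (2·x·y) ≈ 0.34203, so ∠Z ≈ 70.00°.
Circumradius = z/(2 sin Z) ≈ 83.06.

R ≈ 83.0595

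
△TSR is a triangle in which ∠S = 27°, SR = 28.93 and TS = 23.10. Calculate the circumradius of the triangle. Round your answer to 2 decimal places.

By the law of cosines, RT² = TS² + SR² − 2·TS·SR·cos S = 179.67, so RT ≈ 13.404.
Area = ½·TS·SR·sin S ≈ 151.7.
Circumradius = RT/(2 sin S) ≈ 14.762.

14.76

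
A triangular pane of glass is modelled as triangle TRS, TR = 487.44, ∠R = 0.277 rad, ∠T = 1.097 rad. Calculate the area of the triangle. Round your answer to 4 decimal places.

The third angle is ∠S = π − ∠T − ∠R = 1.768 rad.
Law of sines: RS = TR·sin T/sin S ≈ 442.28.
Law of sines: ST = TR·sin R/sin S ≈ 135.92.
Area = ½·TR·RS·sin R ≈ 29478.

area ≈ 29478.2621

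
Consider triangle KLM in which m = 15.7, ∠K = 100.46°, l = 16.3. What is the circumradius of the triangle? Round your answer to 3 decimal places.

12.507

By the law of cosines, k² = l² + m² − 2·l·m·cos K = 605.1, so k ≈ 24.599.
Area = ½·l·m·sin K ≈ 125.83.
Circumradius = k/(2 sin K) ≈ 12.507.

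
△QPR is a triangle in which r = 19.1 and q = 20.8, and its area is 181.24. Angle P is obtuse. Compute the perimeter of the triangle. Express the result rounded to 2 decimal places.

From area = ½·r·q·sin P, we get sin P = 2·area/(r·q) ≈ 0.91240.
Taking the obtuse solution, ∠P ≈ 114.16°.
Law of cosines then gives p ≈ 33.506.
Perimeter = 20.8 + 33.506 + 19.1 = 73.406.

73.41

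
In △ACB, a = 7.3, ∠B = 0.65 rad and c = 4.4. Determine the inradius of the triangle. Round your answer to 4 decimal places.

By the law of cosines, b² = a² + c² − 2·a·c·cos B = 21.51, so b ≈ 4.6378.
Area = ½·a·c·sin B ≈ 9.7193.
Semiperimeter s = (7.3+4.4+4.6378)/2 = 8.1689.
Inradius = area/s = 9.7193/8.1689 ≈ 1.1898.

1.1898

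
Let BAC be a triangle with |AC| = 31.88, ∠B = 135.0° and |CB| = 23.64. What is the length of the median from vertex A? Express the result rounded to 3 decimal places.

Law of sines: sin A = |CB|·sin B/|AC| ≈ 0.52434.
Since |AC| ≥ |CB|, only the acute value applies: ∠A ≈ 31.62°.
Then ∠C = 180° − ∠B − ∠A ≈ 13.38°.
Law of sines gives |BA| = |AC|·sin C/sin B ≈ 10.43.
Median from A: ½√(2·|BA|² + 2·|AC|² − |CB|²) ≈ 20.563.

20.563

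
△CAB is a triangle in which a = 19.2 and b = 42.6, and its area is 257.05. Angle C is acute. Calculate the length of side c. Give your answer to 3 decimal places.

30.184

From area = ½·a·b·sin C, we get sin C = 2·area/(a·b) ≈ 0.62855.
Taking the acute solution, ∠C ≈ 38.94°.
Law of cosines then gives c ≈ 30.184.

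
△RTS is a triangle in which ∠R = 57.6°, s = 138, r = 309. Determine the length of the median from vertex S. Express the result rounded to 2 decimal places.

Law of sines: sin S = s·sin R/r ≈ 0.37708.
Since r ≥ s, only the acute value applies: ∠S ≈ 22.15°.
Then ∠T = 180° − ∠R − ∠S ≈ 100.25°.
Law of sines gives t = r·sin T/sin R ≈ 360.13.
Median from S: ½√(2·r² + 2·t² − s²) ≈ 328.37.

m_S ≈ 328.37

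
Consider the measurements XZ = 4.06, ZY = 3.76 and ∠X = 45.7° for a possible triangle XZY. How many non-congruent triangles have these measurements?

XZ·sin X = 4.06·sin(45.7°) ≈ 2.906.
Since XZ sin X < ZY < XZ (2.906 < 3.76 < 4.06), two triangles exist.

2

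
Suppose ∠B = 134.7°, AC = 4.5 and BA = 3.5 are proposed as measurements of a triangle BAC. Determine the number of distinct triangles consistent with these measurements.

1

BA·sin B = 3.5·sin(134.7°) ≈ 2.488.
Since ∠B is not acute, a triangle exists only if AC > BA; here AC > BA, so there is exactly one triangle.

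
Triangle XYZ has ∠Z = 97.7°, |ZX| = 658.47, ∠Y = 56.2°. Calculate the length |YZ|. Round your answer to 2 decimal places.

348.61

The third angle is ∠X = 180° − ∠Y − ∠Z = 26.10°.
Law of sines: |YZ| = |ZX|·sin X/sin Y ≈ 348.61.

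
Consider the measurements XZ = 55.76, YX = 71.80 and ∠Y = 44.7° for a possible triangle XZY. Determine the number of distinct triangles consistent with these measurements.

YX·sin Y = 71.80·sin(44.7°) ≈ 50.5.
Since YX sin Y < XZ < YX (50.5 < 55.76 < 71.80), two triangles exist.

2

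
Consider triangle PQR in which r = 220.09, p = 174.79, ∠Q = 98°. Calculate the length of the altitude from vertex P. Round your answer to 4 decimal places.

By the law of cosines, q² = r² + p² − 2·r·p·cos Q = 89699, so q ≈ 299.5.
Area = ½·r·p·sin Q ≈ 19048.
The altitude from P has length 2·area/p ≈ 217.95.

217.9481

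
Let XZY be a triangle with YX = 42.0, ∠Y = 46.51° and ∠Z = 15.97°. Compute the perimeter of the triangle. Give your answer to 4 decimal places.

288.1290

The third angle is ∠X = 180° − ∠Z − ∠Y = 117.52°.
Law of sines: ZY = YX·sin X/sin Z ≈ 135.38.
Law of sines: XZ = YX·sin Y/sin Z ≈ 110.75.
Semiperimeter s = (135.38+42+110.75)/2 = 144.06.
Perimeter = 135.38 + 42 + 110.75 = 288.13.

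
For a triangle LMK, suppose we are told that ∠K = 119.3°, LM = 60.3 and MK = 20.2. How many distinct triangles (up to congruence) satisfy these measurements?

MK·sin K = 20.2·sin(119.3°) ≈ 17.62.
Since ∠K is not acute, a triangle exists only if LM > MK; here LM > MK, so there is exactly one triangle.

1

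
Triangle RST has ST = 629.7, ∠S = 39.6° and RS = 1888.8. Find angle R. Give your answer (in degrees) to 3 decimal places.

15.959

By the law of cosines, TR² = RS² + ST² − 2·RS·ST·cos S = 2.1312e+06, so TR ≈ 1459.9.
Law of cosines again: cos R = (TR² + RS² − ST²)/(2·TR·RS) ≈ 0.96146, so ∠R ≈ 15.96°.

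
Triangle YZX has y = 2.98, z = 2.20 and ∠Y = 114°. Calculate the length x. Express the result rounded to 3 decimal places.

1.305

Law of sines: sin Z = z·sin Y/y ≈ 0.67443.
Since y ≥ z, only the acute value applies: ∠Z ≈ 42.41°.
Then ∠X = 180° − ∠Y − ∠Z ≈ 23.59°.
Law of sines gives x = y·sin X/sin Y ≈ 1.3054.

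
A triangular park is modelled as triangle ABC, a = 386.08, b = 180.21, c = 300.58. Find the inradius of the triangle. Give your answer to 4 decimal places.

60.6266

Semiperimeter s = (386.08 + 180.21 + 300.58)/2 = 433.43.
Heron's formula: area = √(433.43·47.355·253.22·132.85) ≈ 26278.
Inradius = area/s = 26278/433.43 ≈ 60.627.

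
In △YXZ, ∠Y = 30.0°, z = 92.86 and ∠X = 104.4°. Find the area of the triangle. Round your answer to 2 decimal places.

The third angle is ∠Z = 180° − ∠Y − ∠X = 45.60°.
Law of sines: y = z·sin Y/sin Z ≈ 64.985.
Law of sines: x = z·sin X/sin Z ≈ 125.89.
Area = ½·z·y·sin X ≈ 2922.5.

2922.46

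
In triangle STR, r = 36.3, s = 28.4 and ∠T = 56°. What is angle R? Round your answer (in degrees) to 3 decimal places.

∠R ≈ 74.933°

By the law of cosines, t² = r² + s² − 2·r·s·cos T = 971.28, so t ≈ 31.165.
Law of cosines again: cos R = (s² + t² − r²)/(2·s·t) ≈ 0.25995, so ∠R ≈ 74.93°.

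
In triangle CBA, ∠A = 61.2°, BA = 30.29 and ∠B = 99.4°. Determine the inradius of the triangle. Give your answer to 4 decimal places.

r ≈ 11.9300

The third angle is ∠C = 180° − ∠B − ∠A = 19.40°.
Law of sines: AC = BA·sin B/sin C ≈ 89.966.
Law of sines: CB = BA·sin A/sin C ≈ 79.911.
Area = ½·BA·AC·sin A ≈ 1194.
Semiperimeter s = (30.29+89.966+79.911)/2 = 100.08.
Inradius = area/s = 1194/100.08 ≈ 11.93.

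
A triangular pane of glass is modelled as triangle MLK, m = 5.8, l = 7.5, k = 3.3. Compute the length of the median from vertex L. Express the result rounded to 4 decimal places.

2.8640

Median from L: ½√(2·k² + 2·m² − l²) ≈ 2.864.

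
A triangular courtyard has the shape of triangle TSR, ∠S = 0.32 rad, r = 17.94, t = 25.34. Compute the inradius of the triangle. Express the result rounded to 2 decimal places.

2.68

By the law of cosines, s² = r² + t² − 2·r·t·cos S = 100.92, so s ≈ 10.046.
Area = ½·r·t·sin S ≈ 71.501.
Semiperimeter p = (25.34+10.046+17.94)/2 = 26.663.
Inradius = area/p = 71.501/26.663 ≈ 2.6817.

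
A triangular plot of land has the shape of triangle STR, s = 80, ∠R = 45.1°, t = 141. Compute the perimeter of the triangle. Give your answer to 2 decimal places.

By the law of cosines, r² = s² + t² − 2·s·t·cos R = 10357, so r ≈ 101.77.
Semiperimeter p = (80+141+101.77)/2 = 161.38.
Perimeter = 80 + 141 + 101.77 = 322.77.

322.77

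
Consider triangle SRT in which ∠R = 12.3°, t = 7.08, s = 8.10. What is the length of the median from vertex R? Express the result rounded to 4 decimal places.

7.5465

By the law of cosines, r² = t² + s² − 2·t·s·cos R = 3.6732, so r ≈ 1.9166.
Median from R: ½√(2·t² + 2·s² − r²) ≈ 7.5465.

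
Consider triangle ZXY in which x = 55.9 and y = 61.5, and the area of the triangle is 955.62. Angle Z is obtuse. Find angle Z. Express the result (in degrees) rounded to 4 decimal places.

From area = ½·x·y·sin Z, we get sin Z = 2·area/(x·y) ≈ 0.55594.
Taking the obtuse solution, ∠Z ≈ 146.22°.

146.2245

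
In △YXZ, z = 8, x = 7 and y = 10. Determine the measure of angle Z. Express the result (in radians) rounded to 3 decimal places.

∠Z ≈ 0.918 rad

By the law of cosines, cos Z = (y² + x² − z²) / (2·y·x) ≈ 0.60714, so ∠Z ≈ 0.918 rad.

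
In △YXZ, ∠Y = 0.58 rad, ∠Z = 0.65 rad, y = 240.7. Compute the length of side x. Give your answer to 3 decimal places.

The third angle is ∠X = π − ∠Z − ∠Y = 1.912 rad.
Law of sines: x = y·sin X/sin Y ≈ 413.95.

413.955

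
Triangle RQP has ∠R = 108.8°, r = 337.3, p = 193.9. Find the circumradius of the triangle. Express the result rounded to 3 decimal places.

178.155

Law of sines: sin P = p·sin R/r ≈ 0.54419.
Since r ≥ p, only the acute value applies: ∠P ≈ 32.97°.
Then ∠Q = 180° − ∠R − ∠P ≈ 38.23°.
Law of sines gives q = r·sin Q/sin R ≈ 220.49.
Circumradius = r/(2 sin R) ≈ 178.15.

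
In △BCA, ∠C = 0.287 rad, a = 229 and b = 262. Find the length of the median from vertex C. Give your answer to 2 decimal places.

242.99

By the law of cosines, c² = a² + b² − 2·a·b·cos C = 5997.1, so c ≈ 77.441.
Median from C: ½√(2·a² + 2·b² − c²) ≈ 242.99.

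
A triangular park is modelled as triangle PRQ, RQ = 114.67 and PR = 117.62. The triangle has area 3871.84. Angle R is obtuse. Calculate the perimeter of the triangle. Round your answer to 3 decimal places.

From area = ½·PR·RQ·sin R, we get sin R = 2·area/(PR·RQ) ≈ 0.57414.
Taking the obtuse solution, ∠R ≈ 144.96°.
Law of cosines then gives QP ≈ 221.52.
Perimeter = 114.67 + 221.52 + 117.62 = 453.81.

perimeter ≈ 453.807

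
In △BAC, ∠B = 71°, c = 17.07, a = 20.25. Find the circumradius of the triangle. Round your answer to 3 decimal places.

11.542

By the law of cosines, b² = a² + c² − 2·a·c·cos B = 476.37, so b ≈ 21.826.
Area = ½·a·c·sin B ≈ 163.42.
Circumradius = b/(2 sin B) ≈ 11.542.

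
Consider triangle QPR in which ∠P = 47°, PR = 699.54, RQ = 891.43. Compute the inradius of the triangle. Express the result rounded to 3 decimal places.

Law of sines: sin Q = PR·sin P/RQ ≈ 0.57392.
Since RQ ≥ PR, only the acute value applies: ∠Q ≈ 35.02°.
Then ∠R = 180° − ∠P − ∠Q ≈ 97.98°.
Law of sines gives QP = RQ·sin R/sin P ≈ 1207.1.
Area = ½·RQ·PR·sin R ≈ 3.0878e+05.
Semiperimeter s = (699.54+891.43+1207.1)/2 = 1399.
Inradius = area/s = 3.0878e+05/1399 ≈ 220.71.

r ≈ 220.710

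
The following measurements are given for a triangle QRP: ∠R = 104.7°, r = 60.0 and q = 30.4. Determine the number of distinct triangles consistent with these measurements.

q·sin R = 30.4·sin(104.7°) ≈ 29.4.
Since ∠R is not acute, a triangle exists only if r > q; here r > q, so there is exactly one triangle.

1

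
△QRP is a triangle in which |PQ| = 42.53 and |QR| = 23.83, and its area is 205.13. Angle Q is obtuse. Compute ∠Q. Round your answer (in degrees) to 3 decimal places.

From area = ½·|PQ|·|QR|·sin Q, we get sin Q = 2·area/(|PQ|·|QR|) ≈ 0.40480.
Taking the obtuse solution, ∠Q ≈ 156.12°.

156.121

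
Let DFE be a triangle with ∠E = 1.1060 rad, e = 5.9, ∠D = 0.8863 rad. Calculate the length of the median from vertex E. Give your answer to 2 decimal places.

m_E ≈ 4.74

The third angle is ∠F = π − ∠E − ∠D = 1.1493 rad.
Law of sines: d = e·sin D/sin E ≈ 5.1134.
Law of sines: f = e·sin F/sin E ≈ 6.0225.
Median from E: ½√(2·d² + 2·f² − e²) ≈ 4.7441.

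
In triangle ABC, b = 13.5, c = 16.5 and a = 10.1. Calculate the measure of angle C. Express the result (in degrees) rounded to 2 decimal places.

87.48

By the law of cosines, cos C = (a² + b² − c²) / (2·a·b) ≈ 0.04404, so ∠C ≈ 87.48°.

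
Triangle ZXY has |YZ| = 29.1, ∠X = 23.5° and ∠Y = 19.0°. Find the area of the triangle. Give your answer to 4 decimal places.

The third angle is ∠Z = 180° − ∠X − ∠Y = 137.50°.
Law of sines: |XY| = |YZ|·sin Z/sin X ≈ 49.303.
Law of sines: |ZX| = |YZ|·sin Y/sin X ≈ 23.759.
Area = ½·|YZ|·|XY|·sin Y ≈ 233.55.

area ≈ 233.5509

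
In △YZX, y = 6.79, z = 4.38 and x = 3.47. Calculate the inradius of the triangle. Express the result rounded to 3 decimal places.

Semiperimeter s = (6.79 + 4.38 + 3.47)/2 = 7.32.
Heron's formula: area = √(7.32·0.53·2.94·3.85) ≈ 6.6267.
Inradius = area/s = 6.6267/7.32 ≈ 0.90529.

0.905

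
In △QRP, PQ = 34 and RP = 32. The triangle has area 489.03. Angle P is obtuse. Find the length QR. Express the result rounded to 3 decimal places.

From area = ½·RP·PQ·sin P, we get sin P = 2·area/(RP·PQ) ≈ 0.89895.
Taking the obtuse solution, ∠P ≈ 115.98°.
Law of cosines then gives QR ≈ 55.975.

55.975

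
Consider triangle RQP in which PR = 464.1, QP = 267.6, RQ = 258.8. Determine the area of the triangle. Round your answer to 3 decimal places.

28816.734

Semiperimeter s = (267.6 + 464.1 + 258.8)/2 = 495.25.
Heron's formula: area = √(495.25·227.65·31.15·236.45) ≈ 28817.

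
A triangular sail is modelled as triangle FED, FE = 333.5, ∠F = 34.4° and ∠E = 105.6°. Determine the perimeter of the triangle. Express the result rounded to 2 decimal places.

The third angle is ∠D = 180° − ∠F − ∠E = 40.00°.
Law of sines: ED = FE·sin F/sin D ≈ 293.12.
Law of sines: DF = FE·sin E/sin D ≈ 499.72.
Semiperimeter s = (293.12+499.72+333.5)/2 = 563.17.
Perimeter = 293.12 + 499.72 + 333.5 = 1126.3.

1126.35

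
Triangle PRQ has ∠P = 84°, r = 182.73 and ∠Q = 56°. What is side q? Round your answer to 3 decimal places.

235.677

The third angle is ∠R = 180° − ∠Q − ∠P = 40.00°.
Law of sines: q = r·sin Q/sin R ≈ 235.68.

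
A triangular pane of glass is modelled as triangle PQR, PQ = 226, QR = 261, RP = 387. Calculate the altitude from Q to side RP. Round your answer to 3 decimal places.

h_Q ≈ 147.212

Semiperimeter s = (261 + 387 + 226)/2 = 437.
Heron's formula: area = √(437·176·50·211) ≈ 28485.
The altitude from Q has length 2·area/RP ≈ 147.21.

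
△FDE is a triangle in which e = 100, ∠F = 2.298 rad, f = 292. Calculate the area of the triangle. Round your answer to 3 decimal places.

Law of sines: sin E = e·sin F/f ≈ 0.25583.
Since f ≥ e, only the acute value applies: ∠E ≈ 0.259 rad.
Then ∠D = π − ∠F − ∠E ≈ 0.585 rad.
Law of sines gives d = f·sin D/sin F ≈ 215.8.
Area = ½·f·e·sin D ≈ 8060.7.

area ≈ 8060.674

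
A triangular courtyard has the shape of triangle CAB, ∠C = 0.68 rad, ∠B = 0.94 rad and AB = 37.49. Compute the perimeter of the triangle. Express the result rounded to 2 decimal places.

The third angle is ∠A = π − ∠B − ∠C = 1.522 rad.
Law of sines: BC = AB·sin A/sin C ≈ 59.55.
Law of sines: CA = AB·sin B/sin C ≈ 48.148.
Semiperimeter s = (37.49+59.55+48.148)/2 = 72.594.
Perimeter = 37.49 + 59.55 + 48.148 = 145.19.

perimeter ≈ 145.19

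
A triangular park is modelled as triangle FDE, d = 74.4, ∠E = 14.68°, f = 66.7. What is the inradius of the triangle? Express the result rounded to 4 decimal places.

By the law of cosines, e² = f² + d² − 2·f·d·cos E = 383.28, so e ≈ 19.577.
Area = ½·f·d·sin E ≈ 628.8.
Semiperimeter s = (66.7+74.4+19.577)/2 = 80.339.
Inradius = area/s = 628.8/80.339 ≈ 7.8268.

r ≈ 7.8268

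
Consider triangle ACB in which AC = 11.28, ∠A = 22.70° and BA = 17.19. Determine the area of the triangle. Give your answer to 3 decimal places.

Area = ½·BA·AC·sin A ≈ 37.414.

37.414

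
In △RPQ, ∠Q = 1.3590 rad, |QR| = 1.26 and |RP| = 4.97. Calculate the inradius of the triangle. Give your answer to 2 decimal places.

0.55

Law of sines: sin P = |QR|·sin Q/|RP| ≈ 0.24786.
Since |RP| ≥ |QR|, only the acute value applies: ∠P ≈ 0.2505 rad.
Then ∠R = π − ∠Q − ∠P ≈ 1.5321 rad.
Law of sines gives |PQ| = |RP|·sin R/sin Q ≈ 5.0798.
Area = ½·|RP|·|QR|·sin R ≈ 3.1288.
Semiperimeter s = (5.0798+1.26+4.97)/2 = 5.6549.
Inradius = area/s = 3.1288/5.6549 ≈ 0.55328.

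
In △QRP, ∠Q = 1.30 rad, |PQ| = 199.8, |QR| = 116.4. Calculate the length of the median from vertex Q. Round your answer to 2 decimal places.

128.37

By the law of cosines, |RP|² = |PQ|² + |QR|² − 2·|PQ|·|QR|·cos Q = 41027, so |RP| ≈ 202.55.
Median from Q: ½√(2·|PQ|² + 2·|QR|² − |RP|²) ≈ 128.37.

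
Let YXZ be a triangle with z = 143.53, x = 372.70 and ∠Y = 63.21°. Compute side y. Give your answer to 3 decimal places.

333.594

By the law of cosines, y² = x² + z² − 2·x·z·cos Y = 1.1128e+05, so y ≈ 333.59.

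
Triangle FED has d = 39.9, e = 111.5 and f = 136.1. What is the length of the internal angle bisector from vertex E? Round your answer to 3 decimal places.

57.017

By the law of cosines, cos E = (d² + f² − e²) / (2·d·f) ≈ 0.70740, so ∠E ≈ 0.785 rad.
The bisector from E has length 2·d·f·cos(∠E/2)/(d+f) ≈ 57.017.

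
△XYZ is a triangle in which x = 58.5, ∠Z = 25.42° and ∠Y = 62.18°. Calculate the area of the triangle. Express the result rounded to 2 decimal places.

650.18

The third angle is ∠X = 180° − ∠Y − ∠Z = 92.40°.
Law of sines: y = x·sin Y/sin X ≈ 51.784.
Law of sines: z = x·sin Z/sin X ≈ 25.133.
Area = ½·x·y·sin Z ≈ 650.18.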